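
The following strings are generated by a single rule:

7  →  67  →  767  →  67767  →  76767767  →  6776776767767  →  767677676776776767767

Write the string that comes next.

This is a Fibonacci-style word recurrence s(k) = s(k−2)·s(k−1): e.g. 7·67 = 767.
The next term joins 6776776767767 and 767677676776776767767.

6776776767767767677676776776767767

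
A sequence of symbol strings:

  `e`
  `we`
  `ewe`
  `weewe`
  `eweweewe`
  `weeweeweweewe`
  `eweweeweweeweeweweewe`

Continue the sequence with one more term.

weeweeweweeweeweweeweweeweeweweewe

From term 3 onward, concatenate the second-to-last term with the last: e·we = ewe, we·ewe = weewe, …
Continuing: weeweeweweewe · eweweeweweeweeweweewe gives term 8.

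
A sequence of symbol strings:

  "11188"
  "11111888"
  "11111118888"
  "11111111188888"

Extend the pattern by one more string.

11111111111888888

Term n consists of 2n+1 1's, followed by n+1 8's (n = 1, 2, …).
Setting n = 5 gives 11, 6 characters in each block.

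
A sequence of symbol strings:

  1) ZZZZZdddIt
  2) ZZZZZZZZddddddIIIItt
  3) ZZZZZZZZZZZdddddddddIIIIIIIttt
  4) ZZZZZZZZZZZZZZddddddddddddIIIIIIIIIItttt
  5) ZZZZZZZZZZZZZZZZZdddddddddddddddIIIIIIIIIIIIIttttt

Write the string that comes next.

Reading off run lengths: Z runs 5, 8, 11, 14, 17; d runs 3, 6, 9, 12, 15; I runs 1, 4, 7, 10, 13; t runs 1, 2, 3, 4, 5 — each is linear in n (n = 1, 2, …).
At n = 6 the blocks have lengths 20, 18, 16, 6.

ZZZZZZZZZZZZZZZZZZZZddddddddddddddddddIIIIIIIIIIIIIIIItttttt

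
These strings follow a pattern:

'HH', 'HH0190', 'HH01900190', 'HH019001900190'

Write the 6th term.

HH01900190019001900190

Every step adds 0190 to the end: s(k+1) = s(k)·0190.
From HH019001900190, 2 further steps: HH019001900190 → HH0190019001900190 → (answer).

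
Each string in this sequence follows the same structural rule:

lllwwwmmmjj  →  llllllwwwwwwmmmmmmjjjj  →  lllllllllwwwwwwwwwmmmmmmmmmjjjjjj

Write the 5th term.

lllllllllllllllwwwwwwwwwwwwwwwmmmmmmmmmmmmmmmjjjjjjjjjj

Each string has the form l^{3n} w^{3n} m^{3n} j^{2n} (n = 1, 2, …).
For term 5, n = 5, so the run lengths are 15, 15, 15, 10.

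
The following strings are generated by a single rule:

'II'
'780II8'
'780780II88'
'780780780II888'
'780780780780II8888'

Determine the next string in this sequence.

Every step adds 780 to the front and 8 to the end of the previous string.
So the next term is 780·780780780780II8888·8.

780780780780780II88888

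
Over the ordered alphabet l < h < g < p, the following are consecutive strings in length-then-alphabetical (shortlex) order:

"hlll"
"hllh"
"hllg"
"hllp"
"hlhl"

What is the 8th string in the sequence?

hlhp

Continuing the enumeration 3 steps past hlhl: hlhl → hlhh → hlhg → (answer).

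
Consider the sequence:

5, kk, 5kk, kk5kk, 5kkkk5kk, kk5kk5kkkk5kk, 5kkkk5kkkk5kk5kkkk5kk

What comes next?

kk5kk5kkkk5kk5kkkk5kkkk5kk5kkkk5kk

This is a Fibonacci-style word recurrence s(k) = s(k−2)·s(k−1): e.g. 5·kk = 5kk.
So term 8 is kk5kk5kkkk5kk·5kkkk5kkkk5kk5kkkk5kk.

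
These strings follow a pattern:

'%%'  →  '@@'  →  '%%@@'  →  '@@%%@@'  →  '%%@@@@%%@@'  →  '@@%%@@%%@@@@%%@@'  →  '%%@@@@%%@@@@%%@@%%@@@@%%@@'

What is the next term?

From term 3 onward, concatenate the second-to-last term with the last: %%·@@ = %%@@, @@·%%@@ = @@%%@@, …
The next term joins @@%%@@%%@@@@%%@@ and %%@@@@%%@@@@%%@@%%@@@@%%@@.

@@%%@@%%@@@@%%@@%%@@@@%%@@@@%%@@%%@@@@%%@@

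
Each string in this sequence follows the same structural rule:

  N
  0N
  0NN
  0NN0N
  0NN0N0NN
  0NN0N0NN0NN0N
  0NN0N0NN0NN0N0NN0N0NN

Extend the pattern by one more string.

0NN0N0NN0NN0N0NN0N0NN0NN0N0NN0NN0N

This is a Fibonacci-style word recurrence s(k) = s(k−1)·s(k−2): e.g. 0N·N = 0NN.
So term 8 is 0NN0N0NN0NN0N0NN0N0NN·0NN0N0NN0NN0N.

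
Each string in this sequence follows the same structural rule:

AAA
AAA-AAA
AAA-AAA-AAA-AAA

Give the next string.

s(k+1) = s(k)·-·s(k) — each term doubles the last with '-' between the halves.
Doubling AAA-AAA-AAA-AAA with '-' between the halves:

AAA-AAA-AAA-AAA-AAA-AAA-AAA-AAA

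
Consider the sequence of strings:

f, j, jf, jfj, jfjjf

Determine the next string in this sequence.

This is a Fibonacci-style word recurrence s(k) = s(k−1)·s(k−2): e.g. j·f = jf.
The next term joins jfjjf and jfj.

jfjjfjfj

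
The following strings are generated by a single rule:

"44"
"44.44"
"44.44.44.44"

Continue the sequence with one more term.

s(k+1) = s(k)·.·s(k) — each term doubles the last with '.' between the halves.
So the next term is two copies of 44.44.44.44 with '.' between the halves.

44.44.44.44.44.44.44.44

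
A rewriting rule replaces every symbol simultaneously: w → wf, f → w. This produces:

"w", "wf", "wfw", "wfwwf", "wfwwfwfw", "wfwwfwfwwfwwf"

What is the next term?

Rewriting the 13 symbols of wfwwfwfwwfwwf one by one yields wf w wf wf w wf w wf wf w wf wf w; concatenated:

wfwwfwfwwfwwfwfwwfwfw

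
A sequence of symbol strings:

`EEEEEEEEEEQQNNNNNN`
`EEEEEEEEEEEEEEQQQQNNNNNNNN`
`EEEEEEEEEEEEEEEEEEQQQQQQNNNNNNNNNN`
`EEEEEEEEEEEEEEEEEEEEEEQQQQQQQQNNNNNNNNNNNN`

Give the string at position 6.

Reading off run lengths: E runs 10, 14, 18, 22; Q runs 2, 4, 6, 8; N runs 6, 8, 10, 12 — each is linear in n, where the shown terms are n = 2, 3, 4, 5.
At n = 7 the blocks have lengths 30, 12, 16.

EEEEEEEEEEEEEEEEEEEEEEEEEEEEEEQQQQQQQQQQQQNNNNNNNNNNNNNNNN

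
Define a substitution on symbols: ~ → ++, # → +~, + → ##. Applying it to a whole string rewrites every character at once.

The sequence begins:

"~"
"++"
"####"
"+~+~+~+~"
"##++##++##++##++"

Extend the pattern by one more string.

Applying the rule to each of the 16 symbols of ##++##++##++##++ gives the pieces +~ +~ ## ## +~ +~ ## ## +~ +~ ## ## +~ +~ ## ##, which concatenate to the answer.

+~+~####+~+~####+~+~####+~+~####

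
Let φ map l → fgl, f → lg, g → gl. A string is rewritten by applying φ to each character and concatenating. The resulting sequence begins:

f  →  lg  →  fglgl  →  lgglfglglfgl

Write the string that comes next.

Apply φ to lgglfglglfgl symbol by symbol: l→fgl, g→gl, g→gl, l→fgl, f→lg, g→gl, l→fgl, g→gl, l→fgl, f→lg, g→gl, l→fgl; joined: fgl gl gl fgl lg gl fgl gl fgl lg gl fgl.

fglglglfgllgglfglglfgllgglfgl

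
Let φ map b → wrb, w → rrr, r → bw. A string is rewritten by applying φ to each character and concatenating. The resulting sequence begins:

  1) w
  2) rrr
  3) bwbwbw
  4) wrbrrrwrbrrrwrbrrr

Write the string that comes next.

rrrbwwrbbwbwbwrrrbwwrbbwbwbwrrrbwwrbbwbwbw

Applying the rule to each of the 18 symbols of wrbrrrwrbrrrwrbrrr gives the pieces rrr bw wrb bw bw bw rrr bw wrb bw bw bw rrr bw wrb bw bw bw, which concatenate to the answer.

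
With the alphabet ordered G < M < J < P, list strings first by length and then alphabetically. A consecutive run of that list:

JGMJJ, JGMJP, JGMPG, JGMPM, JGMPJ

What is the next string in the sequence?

JGMPP

Treat JGMPJ as a base-4 numeral over the given alphabet and add one, carrying through any trailing P's.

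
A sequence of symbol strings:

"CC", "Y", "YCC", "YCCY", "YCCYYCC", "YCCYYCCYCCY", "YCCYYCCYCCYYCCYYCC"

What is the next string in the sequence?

YCCYYCCYCCYYCCYYCCYCCYYCCYCCY

From term 3 onward, concatenate the last term with the second-to-last: Y·CC = YCC, YCC·Y = YCCY, …
So term 8 is YCCYYCCYCCYYCCYYCC·YCCYYCCYCCY.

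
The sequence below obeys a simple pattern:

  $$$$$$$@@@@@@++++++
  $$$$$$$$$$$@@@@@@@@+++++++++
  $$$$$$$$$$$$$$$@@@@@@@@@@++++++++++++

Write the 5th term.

$$$$$$$$$$$$$$$$$$$$$$$@@@@@@@@@@@@@@++++++++++++++++++

Term n consists of 4n-1 $'s, followed by 2n+2 @'s, followed by 3n +'s, where the shown terms are n = 2, 3, 4.
For term 5, n = 6, so the run lengths are 23, 14, 18.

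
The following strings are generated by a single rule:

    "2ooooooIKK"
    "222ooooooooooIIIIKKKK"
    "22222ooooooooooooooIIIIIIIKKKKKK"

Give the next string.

2222222ooooooooooooooooooIIIIIIIIIIKKKKKKKK

The n-th term is 2n-1 2's then 4n+2 o's then 3n-2 I's then 2n K's (n = 1, 2, …).
At n = 4 the blocks have lengths 7, 18, 10, 8.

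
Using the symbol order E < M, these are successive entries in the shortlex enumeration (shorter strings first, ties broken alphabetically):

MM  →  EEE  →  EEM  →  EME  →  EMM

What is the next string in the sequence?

Find the rightmost character of EMM below M, bump it to the next letter, and reset everything to its right to E.

MEE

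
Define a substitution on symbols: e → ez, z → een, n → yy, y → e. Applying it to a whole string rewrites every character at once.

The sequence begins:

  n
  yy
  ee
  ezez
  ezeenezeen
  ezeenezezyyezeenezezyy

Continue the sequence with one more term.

Rewriting the 22 symbols of ezeenezezyyezeenezezyy one by one yields ez een ez ez yy ez een ez een e e ez een ez ez yy ez een ez een e e; concatenated:

ezeenezezyyezeenezeeneeezeenezezyyezeenezeenee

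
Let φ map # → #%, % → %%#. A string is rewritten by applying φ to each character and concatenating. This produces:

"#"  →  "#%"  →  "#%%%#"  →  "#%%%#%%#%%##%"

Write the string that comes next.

#%%%#%%#%%##%%%#%%##%%%#%%##%#%%%#

φ(#%%%#%%#%%##%) expands symbol-by-symbol to #% %%# %%# %%# #% %%# %%# #% %%# %%# #% #% %%#; joining the 13 pieces gives the next term.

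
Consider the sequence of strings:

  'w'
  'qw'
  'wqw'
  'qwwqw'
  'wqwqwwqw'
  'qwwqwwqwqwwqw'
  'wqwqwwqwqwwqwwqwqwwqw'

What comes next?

This is a Fibonacci-style word recurrence s(k) = s(k−2)·s(k−1): e.g. w·qw = wqw.
So term 8 is qwwqwwqwqwwqw·wqwqwwqwqwwqwwqwqwwqw.

qwwqwwqwqwwqwwqwqwwqwqwwqwwqwqwwqw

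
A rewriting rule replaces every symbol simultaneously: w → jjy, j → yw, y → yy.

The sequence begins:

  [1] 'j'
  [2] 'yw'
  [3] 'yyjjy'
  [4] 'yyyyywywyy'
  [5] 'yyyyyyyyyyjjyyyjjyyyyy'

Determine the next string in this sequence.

Rewriting the 22 symbols of yyyyyyyyyyjjyyyjjyyyyy one by one yields yy yy yy yy yy yy yy yy yy yy yw yw yy yy yy yw yw yy yy yy yy yy; concatenated:

yyyyyyyyyyyyyyyyyyyyywywyyyyyyywywyyyyyyyyyy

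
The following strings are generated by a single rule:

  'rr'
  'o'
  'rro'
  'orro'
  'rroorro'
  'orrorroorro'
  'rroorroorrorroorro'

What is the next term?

orrorroorrorroorroorrorroorro

Each term (from the third on) is the two preceding terms concatenated in order: term 3 = rr·o = rro.
So term 8 is orrorroorro·rroorroorrorroorro.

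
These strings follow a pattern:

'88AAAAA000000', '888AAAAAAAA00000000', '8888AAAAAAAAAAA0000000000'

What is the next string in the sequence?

88888AAAAAAAAAAAAAA000000000000

Reading off run lengths: 8 runs 2, 3, 4; A runs 5, 8, 11; 0 runs 6, 8, 10 — each is linear in n, where the shown terms are n = 2, 3, 4.
For the next term, n = 5, so the run lengths are 5, 14, 12.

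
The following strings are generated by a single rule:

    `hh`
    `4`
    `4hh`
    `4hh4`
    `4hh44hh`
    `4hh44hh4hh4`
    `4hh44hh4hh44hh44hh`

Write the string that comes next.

4hh44hh4hh44hh44hh4hh44hh4hh4

From term 3 onward, concatenate the last term with the second-to-last: 4·hh = 4hh, 4hh·4 = 4hh4, …
The next term joins 4hh44hh4hh44hh44hh and 4hh44hh4hh4.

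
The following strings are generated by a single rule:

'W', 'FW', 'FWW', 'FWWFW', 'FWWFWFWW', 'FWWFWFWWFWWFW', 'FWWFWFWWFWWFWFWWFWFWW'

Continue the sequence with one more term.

FWWFWFWWFWWFWFWWFWFWWFWWFWFWWFWWFW

Each term (from the third on) is the previous term followed by the one before it: term 3 = FW·W = FWW.
So term 8 is FWWFWFWWFWWFWFWWFWFWW·FWWFWFWWFWWFW.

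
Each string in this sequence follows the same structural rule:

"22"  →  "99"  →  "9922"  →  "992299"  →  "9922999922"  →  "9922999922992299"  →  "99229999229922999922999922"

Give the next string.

Each term (from the third on) is the previous term followed by the one before it: term 3 = 99·22 = 9922.
The next term joins 99229999229922999922999922 and 9922999922992299.

992299992299229999229999229922999922992299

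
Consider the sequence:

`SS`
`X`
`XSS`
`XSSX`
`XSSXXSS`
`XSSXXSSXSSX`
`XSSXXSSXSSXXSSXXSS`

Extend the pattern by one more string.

This is a Fibonacci-style word recurrence s(k) = s(k−1)·s(k−2): e.g. X·SS = XSS.
The next term joins XSSXXSSXSSXXSSXXSS and XSSXXSSXSSX.

XSSXXSSXSSXXSSXXSSXSSXXSSXSSX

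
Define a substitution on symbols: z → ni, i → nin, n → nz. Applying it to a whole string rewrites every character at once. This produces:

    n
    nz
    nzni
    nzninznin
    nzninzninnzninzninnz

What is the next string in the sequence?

nzninzninnzninzninnznzninzninnzninzninnznzni

φ(nzninzninnzninzninnz) expands symbol-by-symbol to nz ni nz nin nz ni nz nin nz nz ni nz nin nz ni nz nin nz nz ni; joining the 20 pieces gives the next term.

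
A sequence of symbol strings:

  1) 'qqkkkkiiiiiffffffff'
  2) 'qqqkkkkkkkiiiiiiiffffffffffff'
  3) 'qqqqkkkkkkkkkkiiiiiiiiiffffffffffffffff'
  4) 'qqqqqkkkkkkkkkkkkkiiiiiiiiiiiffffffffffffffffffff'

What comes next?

qqqqqqkkkkkkkkkkkkkkkkiiiiiiiiiiiiiffffffffffffffffffffffff

Each string has the form q^{n} k^{3n-2} i^{2n+1} f^{4n}, where the shown terms are n = 2, 3, 4, 5.
Setting n = 6 gives 6, 16, 13, 24 characters in each block.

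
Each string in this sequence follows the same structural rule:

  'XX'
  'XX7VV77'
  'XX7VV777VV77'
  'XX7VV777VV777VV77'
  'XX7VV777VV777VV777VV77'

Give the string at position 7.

XX7VV777VV777VV777VV777VV777VV77

Each term is the previous one with 7VV77 appended.
From XX7VV777VV777VV777VV77, 2 further steps: XX7VV777VV777VV777VV77 → XX7VV777VV777VV777VV777VV77 → (answer).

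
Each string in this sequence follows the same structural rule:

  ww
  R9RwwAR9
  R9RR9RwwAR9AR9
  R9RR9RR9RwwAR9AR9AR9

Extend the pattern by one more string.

R9RR9RR9RR9RwwAR9AR9AR9AR9

Each term wraps the previous one in R9R on the left and AR9 on the right.
So the next term is R9R·R9RR9RR9RwwAR9AR9AR9·AR9.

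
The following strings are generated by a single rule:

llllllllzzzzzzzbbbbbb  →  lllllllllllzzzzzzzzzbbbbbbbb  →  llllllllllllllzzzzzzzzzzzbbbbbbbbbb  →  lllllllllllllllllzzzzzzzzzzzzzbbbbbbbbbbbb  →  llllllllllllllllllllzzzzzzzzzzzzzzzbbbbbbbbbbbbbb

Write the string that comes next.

Each string has the form l^{3n+2} z^{2n+3} b^{2n+2}, where the shown terms are n = 2, 3, 4, 5, 6.
For the next term, n = 7, so the run lengths are 23, 17, 16.

lllllllllllllllllllllllzzzzzzzzzzzzzzzzzbbbbbbbbbbbbbbbb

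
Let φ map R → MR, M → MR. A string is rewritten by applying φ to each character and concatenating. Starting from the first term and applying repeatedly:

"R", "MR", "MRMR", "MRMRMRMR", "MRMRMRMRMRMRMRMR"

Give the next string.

Applying the rule to each of the 16 symbols of MRMRMRMRMRMRMRMR gives the pieces MR MR MR MR MR MR MR MR MR MR MR MR MR MR MR MR, which concatenate to the answer.

MRMRMRMRMRMRMRMRMRMRMRMRMRMRMRMR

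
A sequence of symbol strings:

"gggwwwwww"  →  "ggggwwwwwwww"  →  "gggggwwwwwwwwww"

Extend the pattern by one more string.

Each string has the form g^{n} w^{2n}, where the shown terms are n = 3, 4, 5.
For the next term, n = 6, so the run lengths are 6, 12.

ggggggwwwwwwwwwwww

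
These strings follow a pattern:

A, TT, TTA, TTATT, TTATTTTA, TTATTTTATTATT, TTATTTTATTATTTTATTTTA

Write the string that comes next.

TTATTTTATTATTTTATTTTATTATTTTATTATT

Each term (from the third on) is the previous term followed by the one before it: term 3 = TT·A = TTA.
Continuing: TTATTTTATTATTTTATTTTA · TTATTTTATTATT gives term 8.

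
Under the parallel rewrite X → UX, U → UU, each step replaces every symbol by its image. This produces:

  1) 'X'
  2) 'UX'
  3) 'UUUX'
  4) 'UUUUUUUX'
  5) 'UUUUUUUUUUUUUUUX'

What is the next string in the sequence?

φ(UUUUUUUUUUUUUUUX) expands symbol-by-symbol to UU UU UU UU UU UU UU UU UU UU UU UU UU UU UU UX; joining the 16 pieces gives the next term.

UUUUUUUUUUUUUUUUUUUUUUUUUUUUUUUX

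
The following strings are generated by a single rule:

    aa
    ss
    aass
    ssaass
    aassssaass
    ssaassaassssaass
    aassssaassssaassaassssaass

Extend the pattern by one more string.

This is a Fibonacci-style word recurrence s(k) = s(k−2)·s(k−1): e.g. aa·ss = aass.
The next term joins ssaassaassssaass and aassssaassssaassaassssaass.

ssaassaassssaassaassssaassssaassaassssaass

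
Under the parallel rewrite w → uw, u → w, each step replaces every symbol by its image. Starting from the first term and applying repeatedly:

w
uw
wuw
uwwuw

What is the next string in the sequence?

wuwuwwuw

Rewriting each symbol of uwwuw: u→w, w→uw, w→uw, u→w, w→uw, which concatenates to w uw uw w uw.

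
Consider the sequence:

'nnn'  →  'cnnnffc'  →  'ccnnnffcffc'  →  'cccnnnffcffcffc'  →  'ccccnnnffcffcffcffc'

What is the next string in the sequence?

s(k+1) = c·s(k)·ffc, so each term gains c as a prefix and ffc as a suffix.
Applying this once more to ccccnnnffcffcffcffc:

cccccnnnffcffcffcffcffc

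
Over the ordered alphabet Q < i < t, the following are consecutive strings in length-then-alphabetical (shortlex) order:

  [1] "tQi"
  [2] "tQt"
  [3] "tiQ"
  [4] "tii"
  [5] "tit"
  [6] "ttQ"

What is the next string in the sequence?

The successor of ttQ increments the rightmost position that isn't already t and resets every position after it to Q.

tti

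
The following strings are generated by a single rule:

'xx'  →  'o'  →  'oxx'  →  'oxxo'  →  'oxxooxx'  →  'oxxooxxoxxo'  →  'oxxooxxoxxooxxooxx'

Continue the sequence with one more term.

Each term (from the third on) is the previous term followed by the one before it: term 3 = o·xx = oxx.
Continuing: oxxooxxoxxooxxooxx · oxxooxxoxxo gives term 8.

oxxooxxoxxooxxooxxoxxooxxoxxo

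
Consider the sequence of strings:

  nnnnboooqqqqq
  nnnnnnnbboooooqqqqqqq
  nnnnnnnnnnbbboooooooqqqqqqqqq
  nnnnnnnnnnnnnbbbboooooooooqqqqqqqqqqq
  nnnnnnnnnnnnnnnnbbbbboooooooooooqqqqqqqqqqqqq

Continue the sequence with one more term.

The n-th term is 3n+1 n's then n b's then 2n+1 o's then 2n+3 q's (n = 1, 2, …).
For the next term, n = 6, so the run lengths are 19, 6, 13, 15.

nnnnnnnnnnnnnnnnnnnbbbbbboooooooooooooqqqqqqqqqqqqqqq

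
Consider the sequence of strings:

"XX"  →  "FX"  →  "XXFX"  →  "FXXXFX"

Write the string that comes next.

Each term (from the third on) is the two preceding terms concatenated in order: term 3 = XX·FX = XXFX.
So term 5 is XXFX·FXXXFX.

XXFXFXXXFX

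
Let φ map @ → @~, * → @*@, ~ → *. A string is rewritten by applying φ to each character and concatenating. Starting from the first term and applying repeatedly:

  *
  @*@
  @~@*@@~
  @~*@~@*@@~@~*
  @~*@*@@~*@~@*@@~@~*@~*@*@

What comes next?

Rewriting the 25 symbols of @~*@*@@~*@~@*@@~@~*@~*@*@ one by one yields @~ * @*@ @~ @*@ @~ @~ * @*@ @~ * @~ @*@ @~ @~ * @~ * @*@ @~ * @*@ @~ @*@ @~; concatenated:

@~*@*@@~@*@@~@~*@*@@~*@~@*@@~@~*@~*@*@@~*@*@@~@*@@~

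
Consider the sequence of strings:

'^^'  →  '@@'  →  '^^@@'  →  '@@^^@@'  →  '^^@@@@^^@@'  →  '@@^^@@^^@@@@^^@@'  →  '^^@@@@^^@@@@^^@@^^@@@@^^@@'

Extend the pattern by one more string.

This is a Fibonacci-style word recurrence s(k) = s(k−2)·s(k−1): e.g. ^^·@@ = ^^@@.
Continuing: @@^^@@^^@@@@^^@@ · ^^@@@@^^@@@@^^@@^^@@@@^^@@ gives term 8.

@@^^@@^^@@@@^^@@^^@@@@^^@@@@^^@@^^@@@@^^@@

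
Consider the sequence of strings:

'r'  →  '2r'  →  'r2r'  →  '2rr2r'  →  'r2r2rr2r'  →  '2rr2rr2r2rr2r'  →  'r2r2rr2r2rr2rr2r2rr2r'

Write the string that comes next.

2rr2rr2r2rr2rr2r2rr2r2rr2rr2r2rr2r

Each term (from the third on) is the two preceding terms concatenated in order: term 3 = r·2r = r2r.
The next term joins 2rr2rr2r2rr2r and r2r2rr2r2rr2rr2r2rr2r.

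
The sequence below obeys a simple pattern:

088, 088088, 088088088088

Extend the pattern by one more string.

Each string is two copies of the previous one concatenated.
Doubling 088088088088:

088088088088088088088088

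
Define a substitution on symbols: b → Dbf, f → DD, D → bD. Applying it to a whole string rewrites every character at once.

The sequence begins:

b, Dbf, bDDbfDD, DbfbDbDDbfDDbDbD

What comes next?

Rewriting the 16 symbols of DbfbDbDDbfDDbDbD one by one yields bD Dbf DD Dbf bD Dbf bD bD Dbf DD bD bD Dbf bD Dbf bD; concatenated:

bDDbfDDDbfbDDbfbDbDDbfDDbDbDDbfbDDbfbD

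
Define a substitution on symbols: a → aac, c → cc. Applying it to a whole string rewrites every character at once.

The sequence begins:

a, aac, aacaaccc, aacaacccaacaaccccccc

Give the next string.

aacaacccaacaacccccccaacaacccaacaaccccccccccccccc

Applying the rule to each of the 20 symbols of aacaacccaacaaccccccc gives the pieces aac aac cc aac aac cc cc cc aac aac cc aac aac cc cc cc cc cc cc cc, which concatenate to the answer.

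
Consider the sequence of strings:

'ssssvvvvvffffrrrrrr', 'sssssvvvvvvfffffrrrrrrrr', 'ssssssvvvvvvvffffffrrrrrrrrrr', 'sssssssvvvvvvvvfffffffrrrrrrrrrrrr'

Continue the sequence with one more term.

ssssssssvvvvvvvvvffffffffrrrrrrrrrrrrrr

Each string has the form s^{n+1} v^{n+2} f^{n+1} r^{2n}, where the shown terms are n = 3, 4, 5, 6.
For the next term, n = 7, so the run lengths are 8, 9, 8, 14.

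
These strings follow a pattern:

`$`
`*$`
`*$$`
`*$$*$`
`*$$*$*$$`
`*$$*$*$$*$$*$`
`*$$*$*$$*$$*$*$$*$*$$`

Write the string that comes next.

Each term (from the third on) is the previous term followed by the one before it: term 3 = *$·$ = *$$.
The next term joins *$$*$*$$*$$*$*$$*$*$$ and *$$*$*$$*$$*$.

*$$*$*$$*$$*$*$$*$*$$*$$*$*$$*$$*$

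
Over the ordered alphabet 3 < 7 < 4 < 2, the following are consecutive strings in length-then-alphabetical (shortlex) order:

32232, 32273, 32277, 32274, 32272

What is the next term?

The successor of 32272 increments the rightmost position that isn't already 2 and resets every position after it to 3.

32243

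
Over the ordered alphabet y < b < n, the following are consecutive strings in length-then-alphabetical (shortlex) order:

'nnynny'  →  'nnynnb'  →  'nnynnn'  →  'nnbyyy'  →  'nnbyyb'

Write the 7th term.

nnbyby

Stepping forward 2 times from nnbyyb: nnbyyb → nnbyyn, then the target.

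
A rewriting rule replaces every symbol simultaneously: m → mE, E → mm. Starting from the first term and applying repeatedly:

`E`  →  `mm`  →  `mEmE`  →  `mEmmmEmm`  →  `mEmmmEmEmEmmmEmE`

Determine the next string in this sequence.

Rewriting the 16 symbols of mEmmmEmEmEmmmEmE one by one yields mE mm mE mE mE mm mE mm mE mm mE mE mE mm mE mm; concatenated:

mEmmmEmEmEmmmEmmmEmmmEmEmEmmmEmm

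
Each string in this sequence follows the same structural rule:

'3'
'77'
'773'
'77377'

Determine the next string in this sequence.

From term 3 onward, concatenate the last term with the second-to-last: 77·3 = 773, 773·77 = 77377, …
So term 5 is 77377·773.

77377773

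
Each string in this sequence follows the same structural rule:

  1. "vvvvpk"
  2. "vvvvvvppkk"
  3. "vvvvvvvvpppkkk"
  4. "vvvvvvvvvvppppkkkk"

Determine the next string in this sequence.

Term n consists of 2n+2 v's, followed by n p's, followed by n k's (n = 1, 2, …).
For the next term, n = 5, so the run lengths are 12, 5, 5.

vvvvvvvvvvvvpppppkkkkk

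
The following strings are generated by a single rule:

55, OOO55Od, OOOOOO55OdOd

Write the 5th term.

OOOOOOOOOOOO55OdOdOdOd

Every step adds OOO to the front and Od to the end of the previous string.
From OOOOOO55OdOd, 2 further steps: OOOOOO55OdOd → OOOOOOOOO55OdOdOd → (answer).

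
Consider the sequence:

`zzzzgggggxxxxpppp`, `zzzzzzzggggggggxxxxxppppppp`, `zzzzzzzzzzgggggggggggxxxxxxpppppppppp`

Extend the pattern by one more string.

The n-th term is 3n-2 z's then 3n-1 g's then n+2 x's then 3n-2 p's, where the shown terms are n = 2, 3, 4.
For the next term, n = 5, so the run lengths are 13, 14, 7, 13.

zzzzzzzzzzzzzggggggggggggggxxxxxxxppppppppppppp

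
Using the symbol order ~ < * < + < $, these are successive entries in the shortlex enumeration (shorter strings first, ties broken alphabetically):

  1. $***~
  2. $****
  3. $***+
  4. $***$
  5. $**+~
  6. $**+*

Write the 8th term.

$**+$

Continuing the enumeration 2 steps past $**+*: $**+* → $**++ → (answer).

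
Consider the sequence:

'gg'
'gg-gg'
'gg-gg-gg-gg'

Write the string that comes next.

gg-gg-gg-gg-gg-gg-gg-gg

Every step duplicates the string with '-' between the halves.
One more doubling of gg-gg-gg-gg gives the answer.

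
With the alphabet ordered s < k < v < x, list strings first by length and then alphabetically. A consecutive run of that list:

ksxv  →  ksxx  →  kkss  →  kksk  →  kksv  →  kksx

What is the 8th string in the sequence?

Continuing the enumeration 2 steps past kksx: kksx → kkks → (answer).

kkkk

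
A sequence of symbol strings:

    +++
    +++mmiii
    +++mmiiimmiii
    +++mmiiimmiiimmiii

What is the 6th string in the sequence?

Every step adds mmiii to the end: s(k+1) = s(k)·mmiii.
From +++mmiiimmiiimmiii, 2 further steps: +++mmiiimmiiimmiii → +++mmiiimmiiimmiiimmiii → (answer).

+++mmiiimmiiimmiiimmiiimmiii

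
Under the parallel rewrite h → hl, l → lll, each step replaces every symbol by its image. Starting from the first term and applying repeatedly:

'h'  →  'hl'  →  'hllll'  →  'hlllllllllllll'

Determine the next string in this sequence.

Rewriting the 14 symbols of hlllllllllllll one by one yields hl lll lll lll lll lll lll lll lll lll lll lll lll lll; concatenated:

hllllllllllllllllllllllllllllllllllllllll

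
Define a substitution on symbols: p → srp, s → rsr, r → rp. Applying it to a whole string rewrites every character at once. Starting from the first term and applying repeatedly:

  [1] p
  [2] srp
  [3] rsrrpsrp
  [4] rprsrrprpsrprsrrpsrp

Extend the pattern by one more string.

rpsrprprsrrprpsrprpsrprsrrpsrprprsrrprpsrprsrrpsrp

φ(rprsrrprpsrprsrrpsrp) expands symbol-by-symbol to rp srp rp rsr rp rp srp rp srp rsr rp srp rp rsr rp rp srp rsr rp srp; joining the 20 pieces gives the next term.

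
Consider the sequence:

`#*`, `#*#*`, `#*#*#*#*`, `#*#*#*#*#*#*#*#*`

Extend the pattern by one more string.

Each string is two copies of the previous one concatenated.
So the next term is two copies of #*#*#*#*#*#*#*#*.

#*#*#*#*#*#*#*#*#*#*#*#*#*#*#*#*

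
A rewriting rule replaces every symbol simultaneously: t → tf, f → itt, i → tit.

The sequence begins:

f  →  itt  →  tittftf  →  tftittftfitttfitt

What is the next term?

φ(tftittftfitttfitt) expands symbol-by-symbol to tf itt tf tit tf tf itt tf itt tit tf tf tf itt tit tf tf; joining the 17 pieces gives the next term.

tfitttftittftfitttfitttittftftfitttittftf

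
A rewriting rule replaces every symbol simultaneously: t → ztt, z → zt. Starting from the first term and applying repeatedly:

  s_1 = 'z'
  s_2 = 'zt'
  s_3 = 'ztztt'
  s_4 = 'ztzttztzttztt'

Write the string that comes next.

φ(ztzttztzttztt) expands symbol-by-symbol to zt ztt zt ztt ztt zt ztt zt ztt ztt zt ztt ztt; joining the 13 pieces gives the next term.

ztzttztzttzttztzttztzttzttztzttztt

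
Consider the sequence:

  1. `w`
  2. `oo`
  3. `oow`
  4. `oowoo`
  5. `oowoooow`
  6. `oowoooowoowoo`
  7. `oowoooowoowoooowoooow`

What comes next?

This is a Fibonacci-style word recurrence s(k) = s(k−1)·s(k−2): e.g. oo·w = oow.
The next term joins oowoooowoowoooowoooow and oowoooowoowoo.

oowoooowoowoooowoooowoowoooowoowoo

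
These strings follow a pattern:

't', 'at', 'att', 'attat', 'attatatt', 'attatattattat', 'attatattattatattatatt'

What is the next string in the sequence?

From term 3 onward, concatenate the last term with the second-to-last: at·t = att, att·at = attat, …
So term 8 is attatattattatattatatt·attatattattat.

attatattattatattatattattatattattat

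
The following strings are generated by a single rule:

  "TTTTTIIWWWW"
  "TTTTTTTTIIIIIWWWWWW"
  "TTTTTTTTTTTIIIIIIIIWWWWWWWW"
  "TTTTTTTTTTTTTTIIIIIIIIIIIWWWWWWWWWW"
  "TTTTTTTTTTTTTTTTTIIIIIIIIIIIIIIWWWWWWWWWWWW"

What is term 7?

Term n consists of 3n+2 T's, followed by 3n-1 I's, followed by 2n+2 W's (n = 1, 2, …).
For term 7, n = 7, so the run lengths are 23, 20, 16.

TTTTTTTTTTTTTTTTTTTTTTTIIIIIIIIIIIIIIIIIIIIWWWWWWWWWWWWWWWW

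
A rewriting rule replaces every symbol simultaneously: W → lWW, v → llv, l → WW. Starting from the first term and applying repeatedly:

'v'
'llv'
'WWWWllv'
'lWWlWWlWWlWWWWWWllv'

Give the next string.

WWlWWlWWWWlWWlWWWWlWWlWWWWlWWlWWlWWlWWlWWlWWWWWWllv

Replace each of the 19 characters of lWWlWWlWWlWWWWWWllv in place — WW lWW lWW WW lWW lWW WW lWW lWW WW lWW lWW lWW lWW lWW lWW WW WW llv — and concatenate.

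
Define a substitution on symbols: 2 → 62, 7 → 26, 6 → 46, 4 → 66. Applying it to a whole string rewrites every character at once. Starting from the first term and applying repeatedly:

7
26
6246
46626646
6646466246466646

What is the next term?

46466646664646626646664646466646

Replace each of the 16 characters of 6646466246466646 in place — 46 46 66 46 66 46 46 62 66 46 66 46 46 46 66 46 — and concatenate.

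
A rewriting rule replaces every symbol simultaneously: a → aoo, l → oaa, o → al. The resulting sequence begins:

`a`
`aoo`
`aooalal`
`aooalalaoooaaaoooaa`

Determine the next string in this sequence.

Replace each of the 19 characters of aooalalaoooaaaoooaa in place — aoo al al aoo oaa aoo oaa aoo al al al aoo aoo aoo al al al aoo aoo — and concatenate.

aooalalaoooaaaoooaaaooalalalaooaooaooalalalaooaoo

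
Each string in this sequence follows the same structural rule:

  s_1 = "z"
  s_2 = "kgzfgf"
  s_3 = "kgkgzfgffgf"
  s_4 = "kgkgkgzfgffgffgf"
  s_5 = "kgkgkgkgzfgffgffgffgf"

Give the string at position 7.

kgkgkgkgkgkgzfgffgffgffgffgffgf

Each term wraps the previous one in kg on the left and fgf on the right.
From kgkgkgkgzfgffgffgffgf, 2 further steps: kgkgkgkgzfgffgffgffgf → kgkgkgkgkgzfgffgffgffgffgf → (answer).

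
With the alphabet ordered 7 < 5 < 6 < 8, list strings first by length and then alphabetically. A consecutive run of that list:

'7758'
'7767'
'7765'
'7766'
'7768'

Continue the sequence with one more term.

Treat 7768 as a base-4 numeral over the given alphabet and add one, carrying through any trailing 8's.

7787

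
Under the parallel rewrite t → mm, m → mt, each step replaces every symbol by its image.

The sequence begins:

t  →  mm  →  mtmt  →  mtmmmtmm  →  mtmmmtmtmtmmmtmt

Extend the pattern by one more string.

φ(mtmmmtmtmtmmmtmt) expands symbol-by-symbol to mt mm mt mt mt mm mt mm mt mm mt mt mt mm mt mm; joining the 16 pieces gives the next term.

mtmmmtmtmtmmmtmmmtmmmtmtmtmmmtmm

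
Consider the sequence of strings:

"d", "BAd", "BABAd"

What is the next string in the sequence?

Every step adds BA at the front: s(k+1) = BA·s(k).
Applying this once more to BABAd:

BABABAd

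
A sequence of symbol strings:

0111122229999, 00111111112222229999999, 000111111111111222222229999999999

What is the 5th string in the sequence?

Each string has the form 0^{n} 1^{4n} 2^{2n+2} 9^{3n+1} (n = 1, 2, …).
Setting n = 5 gives 5, 20, 12, 16 characters in each block.

00000111111111111111111112222222222229999999999999999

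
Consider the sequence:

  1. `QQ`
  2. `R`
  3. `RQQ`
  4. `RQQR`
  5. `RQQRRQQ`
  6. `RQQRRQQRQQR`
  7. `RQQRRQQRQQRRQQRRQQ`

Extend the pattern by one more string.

Each term (from the third on) is the previous term followed by the one before it: term 3 = R·QQ = RQQ.
So term 8 is RQQRRQQRQQRRQQRRQQ·RQQRRQQRQQR.

RQQRRQQRQQRRQQRRQQRQQRRQQRQQR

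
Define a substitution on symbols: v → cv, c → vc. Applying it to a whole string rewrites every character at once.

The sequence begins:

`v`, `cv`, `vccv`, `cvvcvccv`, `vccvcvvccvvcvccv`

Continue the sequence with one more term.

φ(vccvcvvccvvcvccv) expands symbol-by-symbol to cv vc vc cv vc cv cv vc vc cv cv vc cv vc vc cv; joining the 16 pieces gives the next term.

cvvcvccvvccvcvvcvccvcvvccvvcvccv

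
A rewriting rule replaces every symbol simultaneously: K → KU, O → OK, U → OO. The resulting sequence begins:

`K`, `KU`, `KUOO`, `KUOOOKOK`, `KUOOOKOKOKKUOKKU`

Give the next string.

Replace each of the 16 characters of KUOOOKOKOKKUOKKU in place — KU OO OK OK OK KU OK KU OK KU KU OO OK KU KU OO — and concatenate.

KUOOOKOKOKKUOKKUOKKUKUOOOKKUKUOO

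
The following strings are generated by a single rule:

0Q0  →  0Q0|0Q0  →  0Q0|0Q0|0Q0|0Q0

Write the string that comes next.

0Q0|0Q0|0Q0|0Q0|0Q0|0Q0|0Q0|0Q0

Every step duplicates the string with '|' between the halves.
So the next term is two copies of 0Q0|0Q0|0Q0|0Q0 with '|' between the halves.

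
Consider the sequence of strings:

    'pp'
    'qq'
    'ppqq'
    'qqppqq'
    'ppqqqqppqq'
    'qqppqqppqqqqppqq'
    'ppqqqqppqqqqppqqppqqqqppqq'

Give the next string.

Each term (from the third on) is the two preceding terms concatenated in order: term 3 = pp·qq = ppqq.
The next term joins qqppqqppqqqqppqq and ppqqqqppqqqqppqqppqqqqppqq.

qqppqqppqqqqppqqppqqqqppqqqqppqqppqqqqppqq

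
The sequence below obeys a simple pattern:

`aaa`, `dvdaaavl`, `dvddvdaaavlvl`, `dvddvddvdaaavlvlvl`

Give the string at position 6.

dvddvddvddvddvdaaavlvlvlvlvl

Each term wraps the previous one in dvd on the left and vl on the right.
From dvddvddvdaaavlvlvl, 2 further steps: dvddvddvdaaavlvlvl → dvddvddvddvdaaavlvlvlvl → (answer).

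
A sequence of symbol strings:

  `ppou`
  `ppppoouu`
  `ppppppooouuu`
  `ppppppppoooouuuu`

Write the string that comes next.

Each string has the form p^{2n} o^{n} u^{n} (n = 1, 2, …).
Setting n = 5 gives 10, 5, 5 characters in each block.

ppppppppppooooouuuuu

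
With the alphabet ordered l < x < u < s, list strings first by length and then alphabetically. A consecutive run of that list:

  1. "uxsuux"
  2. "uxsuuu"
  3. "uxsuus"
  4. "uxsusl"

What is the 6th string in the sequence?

Stepping forward 2 times from uxsusl: uxsusl → uxsusx, then the target.

uxsusu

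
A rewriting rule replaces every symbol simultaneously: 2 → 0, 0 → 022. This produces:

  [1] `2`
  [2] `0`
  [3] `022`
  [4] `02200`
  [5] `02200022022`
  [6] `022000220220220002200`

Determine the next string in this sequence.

Rewriting the 21 symbols of 022000220220220002200 one by one yields 022 0 0 022 022 022 0 0 022 0 0 022 0 0 022 022 022 0 0 022 022; concatenated:

0220002202202200022000220002202202200022022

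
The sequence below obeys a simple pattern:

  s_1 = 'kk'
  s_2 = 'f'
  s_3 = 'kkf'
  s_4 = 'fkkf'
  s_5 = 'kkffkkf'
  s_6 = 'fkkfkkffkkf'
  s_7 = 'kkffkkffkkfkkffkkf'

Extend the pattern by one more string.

fkkfkkffkkfkkffkkffkkfkkffkkf

From term 3 onward, concatenate the second-to-last term with the last: kk·f = kkf, f·kkf = fkkf, …
Continuing: fkkfkkffkkf · kkffkkffkkfkkffkkf gives term 8.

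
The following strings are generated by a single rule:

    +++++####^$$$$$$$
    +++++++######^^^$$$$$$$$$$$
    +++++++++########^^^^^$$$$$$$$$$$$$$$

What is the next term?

+++++++++++##########^^^^^^^$$$$$$$$$$$$$$$$$$$

Term n consists of 2n+3 +'s, followed by 2n+2 #'s, followed by 2n-1 ^'s, followed by 4n+3 $'s (n = 1, 2, …).
For the next term, n = 4, so the run lengths are 11, 10, 7, 19.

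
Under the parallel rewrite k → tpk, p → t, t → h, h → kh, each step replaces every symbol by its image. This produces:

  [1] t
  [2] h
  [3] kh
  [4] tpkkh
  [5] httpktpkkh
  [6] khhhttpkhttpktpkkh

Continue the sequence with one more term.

Rewriting the 18 symbols of khhhttpkhttpktpkkh one by one yields tpk kh kh kh h h t tpk kh h h t tpk h t tpk tpk kh; concatenated:

tpkkhkhkhhhttpkkhhhttpkhttpktpkkh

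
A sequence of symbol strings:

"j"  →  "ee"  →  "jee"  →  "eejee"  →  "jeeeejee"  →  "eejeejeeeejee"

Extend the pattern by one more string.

Each term (from the third on) is the two preceding terms concatenated in order: term 3 = j·ee = jee.
So term 7 is jeeeejee·eejeejeeeejee.

jeeeejeeeejeejeeeejee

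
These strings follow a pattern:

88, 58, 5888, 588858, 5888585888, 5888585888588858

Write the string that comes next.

From term 3 onward, concatenate the last term with the second-to-last: 58·88 = 5888, 5888·58 = 588858, …
Continuing: 5888585888588858 · 5888585888 gives term 7.

58885858885888585888585888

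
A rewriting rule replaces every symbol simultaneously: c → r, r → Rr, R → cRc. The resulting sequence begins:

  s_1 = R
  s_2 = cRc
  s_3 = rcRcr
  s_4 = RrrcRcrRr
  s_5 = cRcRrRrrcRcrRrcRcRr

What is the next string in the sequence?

rcRcrcRcRrcRcRrRrrcRcrRrcRcRrrcRcrcRcRr

φ(cRcRrRrrcRcrRrcRcRr) expands symbol-by-symbol to r cRc r cRc Rr cRc Rr Rr r cRc r Rr cRc Rr r cRc r cRc Rr; joining the 19 pieces gives the next term.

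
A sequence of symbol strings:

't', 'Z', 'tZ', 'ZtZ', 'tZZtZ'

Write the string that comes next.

ZtZtZZtZ

Each term (from the third on) is the two preceding terms concatenated in order: term 3 = t·Z = tZ.
The next term joins ZtZ and tZZtZ.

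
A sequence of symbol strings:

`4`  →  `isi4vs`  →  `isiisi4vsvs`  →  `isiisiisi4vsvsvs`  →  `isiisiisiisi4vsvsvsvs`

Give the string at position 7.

Each term wraps the previous one in isi on the left and vs on the right.
From isiisiisiisi4vsvsvsvs, 2 further steps: isiisiisiisi4vsvsvsvs → isiisiisiisiisi4vsvsvsvsvs → (answer).

isiisiisiisiisiisi4vsvsvsvsvsvs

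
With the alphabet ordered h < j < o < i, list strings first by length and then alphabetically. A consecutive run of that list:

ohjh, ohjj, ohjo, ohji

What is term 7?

Continuing the enumeration 3 steps past ohji: ohji → ohoh → ohoj → (answer).

ohoo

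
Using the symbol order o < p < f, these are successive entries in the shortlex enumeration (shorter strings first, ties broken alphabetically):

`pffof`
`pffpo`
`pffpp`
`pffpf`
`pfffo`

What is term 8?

Stepping forward 3 times from pfffo: pfffo → pfffp → pffff, then the target.

foooo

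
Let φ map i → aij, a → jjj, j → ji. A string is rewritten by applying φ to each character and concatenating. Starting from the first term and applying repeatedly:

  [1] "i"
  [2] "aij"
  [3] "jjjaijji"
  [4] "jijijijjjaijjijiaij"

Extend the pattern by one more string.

φ(jijijijjjaijjijiaij) expands symbol-by-symbol to ji aij ji aij ji aij ji ji ji jjj aij ji ji aij ji aij jjj aij ji; joining the 19 pieces gives the next term.

jiaijjiaijjiaijjijijijjjaijjijiaijjiaijjjjaijji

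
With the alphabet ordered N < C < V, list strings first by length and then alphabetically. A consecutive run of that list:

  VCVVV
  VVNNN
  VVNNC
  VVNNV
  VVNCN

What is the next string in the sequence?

Find the rightmost character of VVNCN below V, bump it to the next letter, and reset everything to its right to N.

VVNCC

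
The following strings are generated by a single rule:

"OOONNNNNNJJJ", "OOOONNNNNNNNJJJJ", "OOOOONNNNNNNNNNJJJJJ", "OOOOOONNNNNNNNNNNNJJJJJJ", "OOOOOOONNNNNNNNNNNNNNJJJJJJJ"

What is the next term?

OOOOOOOONNNNNNNNNNNNNNNNJJJJJJJJ

Term n consists of n O's, followed by 2n N's, followed by n J's, where the shown terms are n = 3, 4, 5, 6, 7.
For the next term, n = 8, so the run lengths are 8, 16, 8.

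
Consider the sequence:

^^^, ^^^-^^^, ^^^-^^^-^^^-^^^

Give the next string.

Every step duplicates the string with '-' between the halves.
One more doubling of ^^^-^^^-^^^-^^^ gives the answer.

^^^-^^^-^^^-^^^-^^^-^^^-^^^-^^^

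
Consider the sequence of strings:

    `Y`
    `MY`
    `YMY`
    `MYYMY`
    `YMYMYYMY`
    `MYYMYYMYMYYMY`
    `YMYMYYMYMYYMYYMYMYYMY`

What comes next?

From term 3 onward, concatenate the second-to-last term with the last: Y·MY = YMY, MY·YMY = MYYMY, …
The next term joins MYYMYYMYMYYMY and YMYMYYMYMYYMYYMYMYYMY.

MYYMYYMYMYYMYYMYMYYMYMYYMYYMYMYYMY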